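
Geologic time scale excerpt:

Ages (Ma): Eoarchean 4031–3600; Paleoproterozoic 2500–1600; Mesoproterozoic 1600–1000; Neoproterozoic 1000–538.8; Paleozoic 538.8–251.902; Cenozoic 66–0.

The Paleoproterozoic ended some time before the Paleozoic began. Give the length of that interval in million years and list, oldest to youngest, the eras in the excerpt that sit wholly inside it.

The Paleoproterozoic closes at 1600 Ma and the Paleozoic opens at 538.8 Ma, so the interval is 1600 − 538.8 = 1061.2 Myr.
An era fits inside if it starts at or after 1600 Ma and ends at or before 538.8 Ma; oldest first that gives Mesoproterozoic, Neoproterozoic.

1061.2 million years; Mesoproterozoic, Neoproterozoic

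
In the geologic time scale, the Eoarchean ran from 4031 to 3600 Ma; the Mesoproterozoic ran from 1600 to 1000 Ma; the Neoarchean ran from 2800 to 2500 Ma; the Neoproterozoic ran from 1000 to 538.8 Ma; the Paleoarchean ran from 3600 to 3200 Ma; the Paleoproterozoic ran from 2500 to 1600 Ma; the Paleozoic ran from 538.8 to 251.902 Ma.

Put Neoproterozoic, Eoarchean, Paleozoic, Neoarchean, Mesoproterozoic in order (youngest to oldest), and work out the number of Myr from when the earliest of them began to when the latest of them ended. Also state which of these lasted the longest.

Paleozoic, Neoproterozoic, Mesoproterozoic, Neoarchean, Eoarchean; total span 3779.098 Myr; longest is Mesoproterozoic

From the excerpt: Neoproterozoic 1000–538.8; Eoarchean 4031–3600; Paleozoic 538.8–251.902; Neoarchean 2800–2500; Mesoproterozoic 1600–1000 (Ma).
Larger Ma is earlier, so the oldest is Eoarchean and the youngest is Paleozoic; youngest to oldest: Paleozoic, Neoproterozoic, Mesoproterozoic, Neoarchean, Eoarchean.
Oldest start 4031 minus youngest end 251.902 gives 3779.098 Myr overall.
Individual lengths (start − end): Neoproterozoic 461.2; Mesoproterozoic 600; Paleozoic 286.898; Eoarchean 431; Neoarchean 300. The largest is Mesoproterozoic at 600 Myr.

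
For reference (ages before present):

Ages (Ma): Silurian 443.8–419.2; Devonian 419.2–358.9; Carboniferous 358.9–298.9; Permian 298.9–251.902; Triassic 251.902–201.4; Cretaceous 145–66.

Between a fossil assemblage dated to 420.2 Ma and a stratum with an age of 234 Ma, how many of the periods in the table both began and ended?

3

420.2 Ma sits inside the Silurian (443.8–419.2) and 234 Ma inside the Triassic (251.902–201.4); neither of those is wholly between the two dates.
The listed periods lying completely between them are Devonian, Carboniferous, Permian — 3 in all.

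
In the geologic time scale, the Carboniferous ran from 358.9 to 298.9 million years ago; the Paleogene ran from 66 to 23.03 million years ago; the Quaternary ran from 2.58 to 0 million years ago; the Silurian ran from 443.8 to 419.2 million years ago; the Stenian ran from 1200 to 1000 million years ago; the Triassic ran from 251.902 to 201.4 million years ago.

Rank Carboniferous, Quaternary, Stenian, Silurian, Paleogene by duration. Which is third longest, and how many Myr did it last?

Paleogene, 42.97 million years

Start − end for each: Carboniferous 358.9 − 298.9 = 60; Quaternary 2.58 − 0 = 2.58; Stenian 1200 − 1000 = 200; Silurian 443.8 − 419.2 = 24.6; Paleogene 66 − 23.03 = 42.97.
Ranking these from longest: Stenian > Carboniferous > Paleogene > Silurian > Quaternary.
Position 3 in that ranking is Paleogene, which lasted 42.97 Myr.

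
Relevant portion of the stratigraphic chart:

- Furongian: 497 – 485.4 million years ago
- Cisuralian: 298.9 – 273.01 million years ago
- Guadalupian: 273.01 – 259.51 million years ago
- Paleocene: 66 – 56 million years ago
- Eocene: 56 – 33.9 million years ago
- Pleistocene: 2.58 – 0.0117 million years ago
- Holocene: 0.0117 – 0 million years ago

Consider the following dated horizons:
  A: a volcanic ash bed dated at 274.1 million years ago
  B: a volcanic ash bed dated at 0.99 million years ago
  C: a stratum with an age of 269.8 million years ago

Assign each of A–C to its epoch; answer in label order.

Match each age against the start–end ranges in the excerpt: A = 274.1 Ma → Cisuralian (298.9–273.01); B = 0.99 Ma → Pleistocene (2.58–0.0117); C = 269.8 Ma → Guadalupian (273.01–259.51).

A — Cisuralian; B — Pleistocene; C — Guadalupian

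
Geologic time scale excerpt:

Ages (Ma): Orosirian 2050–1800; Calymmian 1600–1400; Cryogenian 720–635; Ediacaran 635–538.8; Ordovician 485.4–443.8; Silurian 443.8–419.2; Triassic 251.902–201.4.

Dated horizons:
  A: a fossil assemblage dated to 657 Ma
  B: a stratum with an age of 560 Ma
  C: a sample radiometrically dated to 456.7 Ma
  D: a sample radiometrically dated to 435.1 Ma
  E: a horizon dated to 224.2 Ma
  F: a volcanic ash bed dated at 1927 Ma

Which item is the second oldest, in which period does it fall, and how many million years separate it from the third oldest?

Sorted oldest-first by Ma: F (1927), A (657), B (560), C (456.7), D (435.1), E (224.2).
The second oldest is A at 657 Ma, which lies in 720–635 Ma: the Cryogenian.
The third oldest is B at 560 Ma; separation = |657 − 560| = 97 Myr.

A, in the Cryogenian; 97 million years to B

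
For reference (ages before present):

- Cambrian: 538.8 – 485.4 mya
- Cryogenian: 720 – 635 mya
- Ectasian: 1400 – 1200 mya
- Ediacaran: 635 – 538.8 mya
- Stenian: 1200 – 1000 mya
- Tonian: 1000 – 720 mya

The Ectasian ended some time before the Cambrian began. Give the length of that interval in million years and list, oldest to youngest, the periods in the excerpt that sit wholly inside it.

End of Ectasian = 1200 Ma; start of Cambrian = 538.8 Ma.
Gap = 1200 − 538.8 = 661.2 Myr.
Periods wholly inside 1200–538.8 Ma: Stenian (1200–1000), Tonian (1000–720), Cryogenian (720–635), Ediacaran (635–538.8).

661.2 million years; Stenian, Tonian, Cryogenian, Ediacaran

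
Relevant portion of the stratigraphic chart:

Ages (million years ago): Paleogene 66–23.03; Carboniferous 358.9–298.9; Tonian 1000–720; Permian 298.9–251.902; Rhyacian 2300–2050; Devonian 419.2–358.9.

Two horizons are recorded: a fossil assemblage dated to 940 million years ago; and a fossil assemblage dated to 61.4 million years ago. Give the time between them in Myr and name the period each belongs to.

878.6 million years apart; the first in the Tonian, the second in the Paleogene

Elapsed time: 940 − 61.4 = 878.6 Myr.
940 Ma lies within 1000–720 Ma: Tonian.
61.4 Ma lies within 66–23.03 Ma: Paleogene.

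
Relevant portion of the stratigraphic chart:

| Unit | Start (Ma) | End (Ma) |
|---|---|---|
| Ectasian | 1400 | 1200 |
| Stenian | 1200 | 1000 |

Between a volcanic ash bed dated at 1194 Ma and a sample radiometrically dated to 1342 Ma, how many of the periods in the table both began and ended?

0

The older date is 1342 Ma and the younger is 1194 Ma.
No period both begins after 1342 Ma and ends before 1194 Ma, so the count is 0.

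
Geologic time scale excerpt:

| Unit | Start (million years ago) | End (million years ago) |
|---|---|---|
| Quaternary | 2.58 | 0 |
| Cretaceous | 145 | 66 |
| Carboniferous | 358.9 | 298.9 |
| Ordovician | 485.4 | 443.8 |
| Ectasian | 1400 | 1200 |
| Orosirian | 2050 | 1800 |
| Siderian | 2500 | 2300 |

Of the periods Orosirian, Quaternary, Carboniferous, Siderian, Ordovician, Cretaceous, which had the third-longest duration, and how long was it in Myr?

Start − end for each: Orosirian 2050 − 1800 = 250; Quaternary 2.58 − 0 = 2.58; Carboniferous 358.9 − 298.9 = 60; Siderian 2500 − 2300 = 200; Ordovician 485.4 − 443.8 = 41.6; Cretaceous 145 − 66 = 79.
Ranking these from longest: Orosirian > Siderian > Cretaceous > Carboniferous > Ordovician > Quaternary.
Position 3 in that ranking is Cretaceous, which lasted 79 Myr.

Cretaceous, 79 million years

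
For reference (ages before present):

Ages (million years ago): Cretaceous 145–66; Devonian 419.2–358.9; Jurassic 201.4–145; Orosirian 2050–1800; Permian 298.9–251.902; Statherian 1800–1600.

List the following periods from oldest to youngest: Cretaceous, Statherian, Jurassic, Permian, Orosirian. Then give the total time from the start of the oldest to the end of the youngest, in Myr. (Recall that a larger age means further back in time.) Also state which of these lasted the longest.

Start ages (Ma): Orosirian 2050, Statherian 1800, Permian 298.9, Jurassic 201.4, Cretaceous 145.
Ordered oldest to youngest: Orosirian, Statherian, Permian, Jurassic, Cretaceous.
Span = 2050 − 66 = 1984 Myr.
Durations: Orosirian 250, Statherian 200, Cretaceous 79, Permian 46.998, Jurassic 56.4 → longest is Orosirian (250 Myr).

Orosirian, Statherian, Permian, Jurassic, Cretaceous; total span 1984 Myr; longest is Orosirian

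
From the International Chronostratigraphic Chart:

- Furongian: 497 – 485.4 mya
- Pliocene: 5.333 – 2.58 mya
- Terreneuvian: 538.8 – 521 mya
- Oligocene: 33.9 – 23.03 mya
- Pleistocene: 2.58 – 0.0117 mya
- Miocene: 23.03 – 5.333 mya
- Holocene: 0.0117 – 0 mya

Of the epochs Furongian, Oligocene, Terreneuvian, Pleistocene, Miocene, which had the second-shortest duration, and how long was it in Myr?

Durations: Furongian 11.6; Oligocene 10.87; Terreneuvian 17.8; Pleistocene 2.5683; Miocene 17.697 Myr.
Sorted shortest-first: Pleistocene (2.5683), Oligocene (10.87), Furongian (11.6), Miocene (17.697), Terreneuvian (17.8).
The second shortest is Oligocene at 10.87 Myr.

Oligocene, 10.87 million years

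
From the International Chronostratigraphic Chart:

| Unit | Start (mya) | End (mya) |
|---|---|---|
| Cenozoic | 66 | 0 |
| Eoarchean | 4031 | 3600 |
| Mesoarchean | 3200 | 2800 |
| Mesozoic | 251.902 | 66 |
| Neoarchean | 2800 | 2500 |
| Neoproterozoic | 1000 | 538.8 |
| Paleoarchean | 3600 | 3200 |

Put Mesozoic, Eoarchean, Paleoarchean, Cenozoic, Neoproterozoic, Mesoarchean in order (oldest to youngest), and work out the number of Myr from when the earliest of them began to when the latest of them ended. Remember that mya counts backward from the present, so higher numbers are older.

Eoarchean, Paleoarchean, Mesoarchean, Neoproterozoic, Mesozoic, Cenozoic; total span 4031 Myr

Start ages (Ma): Eoarchean 4031, Paleoarchean 3600, Mesoarchean 3200, Neoproterozoic 1000, Mesozoic 251.902, Cenozoic 66.
Ordered oldest to youngest: Eoarchean, Paleoarchean, Mesoarchean, Neoproterozoic, Mesozoic, Cenozoic.
Span = 4031 − 0 = 4031 Myr.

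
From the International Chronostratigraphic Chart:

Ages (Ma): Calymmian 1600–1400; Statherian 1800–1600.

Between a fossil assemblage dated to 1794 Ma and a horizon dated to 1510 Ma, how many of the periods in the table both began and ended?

The older date is 1794 Ma and the younger is 1510 Ma.
No period both begins after 1794 Ma and ends before 1510 Ma, so the count is 0.

0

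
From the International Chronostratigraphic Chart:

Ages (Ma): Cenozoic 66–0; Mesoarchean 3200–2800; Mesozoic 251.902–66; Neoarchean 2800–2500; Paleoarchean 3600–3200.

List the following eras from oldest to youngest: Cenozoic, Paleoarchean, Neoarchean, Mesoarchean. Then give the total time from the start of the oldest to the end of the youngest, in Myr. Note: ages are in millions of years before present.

Paleoarchean → Mesoarchean → Neoarchean → Cenozoic; total span 3600 Myr

From the excerpt: Cenozoic 66–0; Paleoarchean 3600–3200; Neoarchean 2800–2500; Mesoarchean 3200–2800 (Ma).
Larger Ma is earlier, so the oldest is Paleoarchean and the youngest is Cenozoic; oldest to youngest: Paleoarchean, Mesoarchean, Neoarchean, Cenozoic.
Oldest start 3600 minus youngest end 0 gives 3600 Myr overall.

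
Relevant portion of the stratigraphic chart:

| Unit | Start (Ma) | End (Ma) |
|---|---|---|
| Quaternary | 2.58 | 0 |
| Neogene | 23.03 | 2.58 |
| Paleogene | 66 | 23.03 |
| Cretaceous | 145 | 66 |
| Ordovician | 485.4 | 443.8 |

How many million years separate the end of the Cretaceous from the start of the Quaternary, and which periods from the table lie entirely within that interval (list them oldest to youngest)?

The Cretaceous closes at 66 Ma and the Quaternary opens at 2.58 Ma, so the interval is 66 − 2.58 = 63.42 Myr.
A period fits inside if it starts at or after 66 Ma and ends at or before 2.58 Ma; oldest first that gives Paleogene, Neogene.

63.42 million years; Paleogene, Neogene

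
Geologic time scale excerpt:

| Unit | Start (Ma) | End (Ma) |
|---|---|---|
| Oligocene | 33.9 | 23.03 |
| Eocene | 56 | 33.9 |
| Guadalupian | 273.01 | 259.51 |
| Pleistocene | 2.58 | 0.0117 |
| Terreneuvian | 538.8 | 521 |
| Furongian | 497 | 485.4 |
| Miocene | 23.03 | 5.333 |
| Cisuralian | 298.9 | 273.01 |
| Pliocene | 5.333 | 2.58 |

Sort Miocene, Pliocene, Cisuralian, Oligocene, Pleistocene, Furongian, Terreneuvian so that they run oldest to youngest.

Sorting by start age (descending Ma, since larger Ma = older): Terreneuvian start 538.8, Furongian start 497, Cisuralian start 298.9, Oligocene start 33.9, Miocene start 23.03, Pliocene start 5.333, Pleistocene start 2.58.

Terreneuvian, Furongian, Cisuralian, Oligocene, Miocene, Pliocene, Pleistocene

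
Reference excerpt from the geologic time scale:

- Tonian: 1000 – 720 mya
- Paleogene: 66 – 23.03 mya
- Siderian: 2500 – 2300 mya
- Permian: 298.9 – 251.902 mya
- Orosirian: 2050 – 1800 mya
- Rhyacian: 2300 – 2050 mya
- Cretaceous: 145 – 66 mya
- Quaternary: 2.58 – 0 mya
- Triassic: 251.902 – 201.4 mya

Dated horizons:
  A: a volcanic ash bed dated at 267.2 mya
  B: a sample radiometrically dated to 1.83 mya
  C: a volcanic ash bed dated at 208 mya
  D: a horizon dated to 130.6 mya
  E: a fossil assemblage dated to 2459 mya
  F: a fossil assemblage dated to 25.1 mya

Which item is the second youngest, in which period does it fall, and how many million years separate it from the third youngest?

F, in the Paleogene; 105.5 million years to D

Smaller Ma means younger, so youngest first: B 1.83 < F 25.1 < D 130.6 < C 208 < A 267.2 < E 2459.
Counting 2 along gives F (25.1 Ma); the excerpt puts that inside the Paleogene, 66–23.03 Ma.
Next in line is D (130.6 Ma), and 130.6 − 25.1 = 105.5 Myr.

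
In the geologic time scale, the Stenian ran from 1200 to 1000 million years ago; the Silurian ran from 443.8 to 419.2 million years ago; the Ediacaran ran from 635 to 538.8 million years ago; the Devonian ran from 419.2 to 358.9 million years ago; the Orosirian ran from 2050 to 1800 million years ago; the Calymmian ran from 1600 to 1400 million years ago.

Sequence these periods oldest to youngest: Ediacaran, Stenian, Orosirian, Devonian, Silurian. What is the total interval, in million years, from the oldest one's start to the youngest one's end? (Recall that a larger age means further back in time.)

Orosirian → Stenian → Ediacaran → Silurian → Devonian; total span 1691.1 Myr

From the excerpt: Ediacaran 635–538.8; Stenian 1200–1000; Orosirian 2050–1800; Devonian 419.2–358.9; Silurian 443.8–419.2 (Ma).
Larger Ma is earlier, so the oldest is Orosirian and the youngest is Devonian; oldest to youngest: Orosirian, Stenian, Ediacaran, Silurian, Devonian.
Oldest start 2050 minus youngest end 358.9 gives 1691.1 Myr overall.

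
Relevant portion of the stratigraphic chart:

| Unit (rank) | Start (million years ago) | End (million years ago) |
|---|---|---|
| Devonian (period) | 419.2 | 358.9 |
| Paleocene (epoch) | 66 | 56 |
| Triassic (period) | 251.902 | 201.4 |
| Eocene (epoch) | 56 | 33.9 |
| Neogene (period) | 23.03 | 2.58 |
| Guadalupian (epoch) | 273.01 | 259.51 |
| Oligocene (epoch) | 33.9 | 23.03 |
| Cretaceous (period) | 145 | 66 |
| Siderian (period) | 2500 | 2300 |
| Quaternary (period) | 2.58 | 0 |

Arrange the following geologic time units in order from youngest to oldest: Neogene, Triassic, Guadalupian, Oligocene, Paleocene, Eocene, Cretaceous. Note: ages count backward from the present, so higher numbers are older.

Sorting by start age (ascending Ma, since larger Ma = older): Neogene began 23.03, Oligocene began 33.9, Eocene began 56, Paleocene began 66, Cretaceous began 145, Triassic began 251.902, Guadalupian began 273.01.

Neogene → Oligocene → Eocene → Paleocene → Cretaceous → Triassic → Guadalupian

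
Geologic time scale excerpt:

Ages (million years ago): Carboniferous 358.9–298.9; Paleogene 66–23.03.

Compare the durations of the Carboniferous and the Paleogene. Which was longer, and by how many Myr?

Carboniferous: 358.9 − 298.9 = 60 Myr.
Paleogene: 66 − 23.03 = 42.97 Myr.
Difference: 60 − 42.97 = 17.03 Myr, so the Carboniferous was longer.

Carboniferous, by 17.03 million years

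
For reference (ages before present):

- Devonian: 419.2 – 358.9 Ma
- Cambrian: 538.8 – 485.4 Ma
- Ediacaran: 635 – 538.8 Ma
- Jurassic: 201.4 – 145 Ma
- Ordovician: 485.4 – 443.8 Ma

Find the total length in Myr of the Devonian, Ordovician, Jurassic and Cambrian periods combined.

211.7 million years

Duration is start − end for each: (419.2 − 358.9) + (485.4 − 443.8) + (201.4 − 145) + (538.8 − 485.4).
That is 60.3 + 41.6 + 56.4 + 53.4, which totals 211.7 million years.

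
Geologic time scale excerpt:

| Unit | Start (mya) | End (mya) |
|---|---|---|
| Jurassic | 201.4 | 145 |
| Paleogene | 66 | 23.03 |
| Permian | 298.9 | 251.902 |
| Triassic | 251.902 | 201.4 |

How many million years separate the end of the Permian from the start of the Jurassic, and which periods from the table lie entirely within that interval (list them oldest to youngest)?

End of Permian = 251.902 Ma; start of Jurassic = 201.4 Ma.
Gap = 251.902 − 201.4 = 50.502 Myr.
Periods wholly inside 251.902–201.4 Ma: Triassic (251.902–201.4).

50.502 million years; Triassic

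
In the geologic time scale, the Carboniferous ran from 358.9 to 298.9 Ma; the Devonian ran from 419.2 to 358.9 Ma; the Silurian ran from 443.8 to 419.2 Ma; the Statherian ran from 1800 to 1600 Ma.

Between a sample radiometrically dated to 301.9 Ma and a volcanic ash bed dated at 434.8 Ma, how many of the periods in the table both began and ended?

1

434.8 Ma sits inside the Silurian (443.8–419.2) and 301.9 Ma inside the Carboniferous (358.9–298.9); neither of those is wholly between the two dates.
The listed periods lying completely between them are Devonian — 1 in all.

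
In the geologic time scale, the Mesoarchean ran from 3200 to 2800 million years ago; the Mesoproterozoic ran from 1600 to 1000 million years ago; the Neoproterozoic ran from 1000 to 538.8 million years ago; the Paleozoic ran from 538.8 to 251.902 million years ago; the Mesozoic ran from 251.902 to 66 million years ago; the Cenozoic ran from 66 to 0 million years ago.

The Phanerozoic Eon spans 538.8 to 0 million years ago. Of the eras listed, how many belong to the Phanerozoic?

Eras inside 538.8–0 Ma: Paleozoic, Mesozoic, Cenozoic — 3 in total.

3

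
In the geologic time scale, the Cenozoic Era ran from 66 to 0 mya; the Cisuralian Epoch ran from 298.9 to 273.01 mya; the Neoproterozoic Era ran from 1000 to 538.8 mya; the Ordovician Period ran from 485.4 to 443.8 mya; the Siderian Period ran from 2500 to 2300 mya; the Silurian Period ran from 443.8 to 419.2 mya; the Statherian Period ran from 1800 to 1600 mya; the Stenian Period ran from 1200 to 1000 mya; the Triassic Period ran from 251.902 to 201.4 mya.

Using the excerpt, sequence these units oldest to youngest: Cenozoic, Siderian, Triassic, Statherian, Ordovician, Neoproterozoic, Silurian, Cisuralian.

Siderian, then Statherian, then Neoproterozoic, then Ordovician, then Silurian, then Cisuralian, then Triassic, then Cenozoic

Read off each span (Ma): Cenozoic 66–0; Siderian 2500–2300; Triassic 251.902–201.4; Statherian 1800–1600; Ordovician 485.4–443.8; Neoproterozoic 1000–538.8; Silurian 443.8–419.2; Cisuralian 298.9–273.01.
Larger Ma is older, so oldest→youngest is Siderian, Statherian, Neoproterozoic, Ordovician, Silurian, Cisuralian, Triassic, Cenozoic.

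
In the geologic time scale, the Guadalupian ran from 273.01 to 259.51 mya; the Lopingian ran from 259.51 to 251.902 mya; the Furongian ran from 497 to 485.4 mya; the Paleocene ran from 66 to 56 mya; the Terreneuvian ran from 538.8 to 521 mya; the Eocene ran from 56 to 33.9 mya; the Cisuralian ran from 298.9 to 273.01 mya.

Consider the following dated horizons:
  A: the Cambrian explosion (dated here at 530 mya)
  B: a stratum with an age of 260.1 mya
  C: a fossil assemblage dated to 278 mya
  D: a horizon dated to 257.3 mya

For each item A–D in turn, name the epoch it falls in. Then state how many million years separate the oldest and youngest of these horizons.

A — Terreneuvian; B — Guadalupian; C — Cisuralian; D — Lopingian; span 272.7 million years

A: 530 Ma lies in 538.8–521 Ma, so Terreneuvian.
B: 260.1 Ma lies in 273.01–259.51 Ma, so Guadalupian.
C: 278 Ma lies in 298.9–273.01 Ma, so Cisuralian.
D: 257.3 Ma lies in 259.51–251.902 Ma, so Lopingian.
Oldest = 530 Ma, youngest = 257.3 Ma → span 272.7 Myr.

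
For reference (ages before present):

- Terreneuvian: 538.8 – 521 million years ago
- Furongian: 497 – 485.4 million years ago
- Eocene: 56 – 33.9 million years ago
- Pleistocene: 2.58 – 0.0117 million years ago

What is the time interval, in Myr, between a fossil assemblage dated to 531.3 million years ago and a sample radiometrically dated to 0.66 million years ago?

531.3 − 0.66 = 530.64 million years.

530.64 million years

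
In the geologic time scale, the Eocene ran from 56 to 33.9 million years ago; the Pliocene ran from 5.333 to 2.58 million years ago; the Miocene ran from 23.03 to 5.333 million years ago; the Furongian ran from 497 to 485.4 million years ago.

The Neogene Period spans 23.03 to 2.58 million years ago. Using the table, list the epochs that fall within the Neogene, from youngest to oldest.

Epochs with both bounds inside 23.03–2.58 Ma: Pliocene (5.333–2.58), Miocene (23.03–5.333).

Pliocene, Miocene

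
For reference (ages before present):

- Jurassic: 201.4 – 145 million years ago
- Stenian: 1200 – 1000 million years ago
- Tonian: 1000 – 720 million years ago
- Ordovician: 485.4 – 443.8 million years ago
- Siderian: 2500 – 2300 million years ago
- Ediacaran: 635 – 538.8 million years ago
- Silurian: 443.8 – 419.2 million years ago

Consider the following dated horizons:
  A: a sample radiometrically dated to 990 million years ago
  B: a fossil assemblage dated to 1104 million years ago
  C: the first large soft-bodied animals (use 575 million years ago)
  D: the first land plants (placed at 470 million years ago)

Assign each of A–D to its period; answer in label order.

A — Tonian; B — Stenian; C — Ediacaran; D — Ordovician

A: 990 Ma lies in 1000–720 Ma, so Tonian.
B: 1104 Ma lies in 1200–1000 Ma, so Stenian.
C: 575 Ma lies in 635–538.8 Ma, so Ediacaran.
D: 470 Ma lies in 485.4–443.8 Ma, so Ordovician.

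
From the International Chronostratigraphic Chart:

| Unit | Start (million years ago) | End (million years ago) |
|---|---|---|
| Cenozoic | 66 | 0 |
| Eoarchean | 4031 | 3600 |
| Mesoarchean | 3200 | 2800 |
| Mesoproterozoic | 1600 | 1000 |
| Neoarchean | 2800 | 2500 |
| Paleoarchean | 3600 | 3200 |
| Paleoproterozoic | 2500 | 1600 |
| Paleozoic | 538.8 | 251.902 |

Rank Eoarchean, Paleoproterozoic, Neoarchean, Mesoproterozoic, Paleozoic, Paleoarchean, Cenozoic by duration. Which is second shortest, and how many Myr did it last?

Start − end for each: Eoarchean 4031 − 3600 = 431; Paleoproterozoic 2500 − 1600 = 900; Neoarchean 2800 − 2500 = 300; Mesoproterozoic 1600 − 1000 = 600; Paleozoic 538.8 − 251.902 = 286.898; Paleoarchean 3600 − 3200 = 400; Cenozoic 66 − 0 = 66.
Ranking these from shortest: Cenozoic < Paleozoic < Neoarchean < Paleoarchean < Eoarchean < Mesoproterozoic < Paleoproterozoic.
Position 2 in that ranking is Paleozoic, which lasted 286.898 Myr.

Paleozoic, 286.898 million years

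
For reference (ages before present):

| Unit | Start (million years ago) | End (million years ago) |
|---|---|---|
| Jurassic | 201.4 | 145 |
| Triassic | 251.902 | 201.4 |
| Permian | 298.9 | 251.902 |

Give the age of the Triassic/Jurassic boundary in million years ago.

The Triassic ends and the Jurassic begins at 201.4 million years ago.

201.4 million years ago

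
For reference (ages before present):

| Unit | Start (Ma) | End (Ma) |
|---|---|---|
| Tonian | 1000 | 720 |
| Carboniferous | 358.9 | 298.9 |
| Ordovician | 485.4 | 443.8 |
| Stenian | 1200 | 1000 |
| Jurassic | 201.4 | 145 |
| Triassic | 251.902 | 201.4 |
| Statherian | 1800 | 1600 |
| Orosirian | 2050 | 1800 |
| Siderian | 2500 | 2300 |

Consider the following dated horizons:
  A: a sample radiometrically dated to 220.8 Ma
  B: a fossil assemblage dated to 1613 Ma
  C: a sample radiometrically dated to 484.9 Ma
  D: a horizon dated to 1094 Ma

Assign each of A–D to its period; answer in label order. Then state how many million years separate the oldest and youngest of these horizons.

A — Triassic; B — Statherian; C — Ordovician; D — Stenian; span 1392.2 million years

Match each age against the start–end ranges in the excerpt: A = 220.8 Ma → Triassic (251.902–201.4); B = 1613 Ma → Statherian (1800–1600); C = 484.9 Ma → Ordovician (485.4–443.8); D = 1094 Ma → Stenian (1200–1000).
The largest age is 1613 Ma and the smallest is 220.8 Ma; their difference is 1392.2 Myr.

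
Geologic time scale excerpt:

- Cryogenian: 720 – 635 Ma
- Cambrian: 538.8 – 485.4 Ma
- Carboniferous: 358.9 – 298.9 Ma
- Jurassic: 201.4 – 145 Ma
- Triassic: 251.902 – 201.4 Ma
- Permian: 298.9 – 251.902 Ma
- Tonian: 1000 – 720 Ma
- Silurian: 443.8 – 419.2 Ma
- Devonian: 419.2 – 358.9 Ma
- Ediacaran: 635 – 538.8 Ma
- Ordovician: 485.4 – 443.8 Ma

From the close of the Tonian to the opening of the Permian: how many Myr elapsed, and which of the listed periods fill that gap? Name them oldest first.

End of Tonian = 720 Ma; start of Permian = 298.9 Ma.
Gap = 720 − 298.9 = 421.1 Myr.
Periods wholly inside 720–298.9 Ma: Cryogenian (720–635), Ediacaran (635–538.8), Cambrian (538.8–485.4), Ordovician (485.4–443.8), Silurian (443.8–419.2), Devonian (419.2–358.9), Carboniferous (358.9–298.9).

421.1 million years; Cryogenian, Ediacaran, Cambrian, Ordovician, Silurian, Devonian, Carboniferous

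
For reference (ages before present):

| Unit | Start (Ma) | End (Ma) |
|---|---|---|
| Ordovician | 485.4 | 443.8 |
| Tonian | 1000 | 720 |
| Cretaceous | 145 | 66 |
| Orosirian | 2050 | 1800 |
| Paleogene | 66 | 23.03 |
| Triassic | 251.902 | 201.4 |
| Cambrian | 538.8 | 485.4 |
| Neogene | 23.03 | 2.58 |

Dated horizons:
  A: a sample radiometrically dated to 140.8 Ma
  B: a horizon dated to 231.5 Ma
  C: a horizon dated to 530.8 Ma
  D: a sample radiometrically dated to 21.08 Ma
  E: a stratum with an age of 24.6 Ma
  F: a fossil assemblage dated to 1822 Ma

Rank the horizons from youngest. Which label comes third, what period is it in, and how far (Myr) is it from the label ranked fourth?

A, in the Cretaceous; 90.7 million years to B

Sorted youngest-first by Ma: D (21.08), E (24.6), A (140.8), B (231.5), C (530.8), F (1822).
The third youngest is A at 140.8 Ma, which lies in 145–66 Ma: the Cretaceous.
The fourth youngest is B at 231.5 Ma; separation = |140.8 − 231.5| = 90.7 Myr.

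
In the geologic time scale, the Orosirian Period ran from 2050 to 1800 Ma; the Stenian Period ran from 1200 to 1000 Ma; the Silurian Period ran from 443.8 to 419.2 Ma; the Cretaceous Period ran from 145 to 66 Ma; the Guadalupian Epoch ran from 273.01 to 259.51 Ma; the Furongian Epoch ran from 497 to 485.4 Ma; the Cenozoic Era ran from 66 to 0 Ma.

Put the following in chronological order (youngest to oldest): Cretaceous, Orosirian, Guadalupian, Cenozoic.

Sorting by start age (ascending Ma, since larger Ma = older): Cenozoic began 66, Cretaceous began 145, Guadalupian began 273.01, Orosirian began 2050.

Cenozoic, Cretaceous, Guadalupian, Orosirian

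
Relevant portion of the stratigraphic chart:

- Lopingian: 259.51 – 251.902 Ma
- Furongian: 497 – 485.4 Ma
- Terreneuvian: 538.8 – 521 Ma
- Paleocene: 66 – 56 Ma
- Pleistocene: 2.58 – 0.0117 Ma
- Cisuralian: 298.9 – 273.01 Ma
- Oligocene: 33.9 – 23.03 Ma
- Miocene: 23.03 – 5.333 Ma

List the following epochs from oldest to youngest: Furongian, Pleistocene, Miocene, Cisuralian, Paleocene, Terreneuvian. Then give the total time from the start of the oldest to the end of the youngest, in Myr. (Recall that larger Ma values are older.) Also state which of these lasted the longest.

From the excerpt: Furongian 497–485.4; Pleistocene 2.58–0.0117; Miocene 23.03–5.333; Cisuralian 298.9–273.01; Paleocene 66–56; Terreneuvian 538.8–521 (Ma).
Larger Ma is earlier, so the oldest is Terreneuvian and the youngest is Pleistocene; oldest to youngest: Terreneuvian, Furongian, Cisuralian, Paleocene, Miocene, Pleistocene.
Oldest start 538.8 minus youngest end 0.0117 gives 538.7883 Myr overall.
Individual lengths (start − end): Miocene 17.697; Terreneuvian 17.8; Paleocene 10; Pleistocene 2.5683; Cisuralian 25.89; Furongian 11.6. The largest is Cisuralian at 25.89 Myr.

Terreneuvian → Furongian → Cisuralian → Paleocene → Miocene → Pleistocene; total span 538.7883 Myr; longest is Cisuralian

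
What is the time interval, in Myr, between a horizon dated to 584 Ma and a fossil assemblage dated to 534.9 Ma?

584 − 534.9 = 49.1 million years.

49.1 million years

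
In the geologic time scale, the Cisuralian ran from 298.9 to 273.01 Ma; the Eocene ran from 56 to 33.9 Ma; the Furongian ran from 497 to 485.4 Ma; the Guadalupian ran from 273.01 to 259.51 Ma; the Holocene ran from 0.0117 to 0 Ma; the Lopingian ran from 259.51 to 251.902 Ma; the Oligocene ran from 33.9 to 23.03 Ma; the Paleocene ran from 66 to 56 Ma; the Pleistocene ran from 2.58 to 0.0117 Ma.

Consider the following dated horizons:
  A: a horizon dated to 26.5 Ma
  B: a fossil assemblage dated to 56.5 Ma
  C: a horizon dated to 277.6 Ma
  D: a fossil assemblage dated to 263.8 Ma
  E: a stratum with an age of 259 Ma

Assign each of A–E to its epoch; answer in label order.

Match each age against the start–end ranges in the excerpt: A = 26.5 Ma → Oligocene (33.9–23.03); B = 56.5 Ma → Paleocene (66–56); C = 277.6 Ma → Cisuralian (298.9–273.01); D = 263.8 Ma → Guadalupian (273.01–259.51); E = 259 Ma → Lopingian (259.51–251.902).

A — Oligocene; B — Paleocene; C — Cisuralian; D — Guadalupian; E — Lopingian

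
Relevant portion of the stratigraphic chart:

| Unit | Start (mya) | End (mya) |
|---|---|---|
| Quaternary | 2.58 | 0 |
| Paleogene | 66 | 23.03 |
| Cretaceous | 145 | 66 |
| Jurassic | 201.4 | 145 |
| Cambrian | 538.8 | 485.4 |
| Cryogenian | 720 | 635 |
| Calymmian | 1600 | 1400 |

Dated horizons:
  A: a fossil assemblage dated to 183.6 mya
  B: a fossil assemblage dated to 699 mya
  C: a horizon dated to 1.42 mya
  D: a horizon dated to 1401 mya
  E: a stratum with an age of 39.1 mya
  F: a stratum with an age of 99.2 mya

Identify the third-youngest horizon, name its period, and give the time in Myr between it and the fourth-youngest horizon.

F, in the Cretaceous; 84.4 million years to A

Sorted youngest-first by Ma: C (1.42), E (39.1), F (99.2), A (183.6), B (699), D (1401).
The third youngest is F at 99.2 Ma, which lies in 145–66 Ma: the Cretaceous.
The fourth youngest is A at 183.6 Ma; separation = |99.2 − 183.6| = 84.4 Myr.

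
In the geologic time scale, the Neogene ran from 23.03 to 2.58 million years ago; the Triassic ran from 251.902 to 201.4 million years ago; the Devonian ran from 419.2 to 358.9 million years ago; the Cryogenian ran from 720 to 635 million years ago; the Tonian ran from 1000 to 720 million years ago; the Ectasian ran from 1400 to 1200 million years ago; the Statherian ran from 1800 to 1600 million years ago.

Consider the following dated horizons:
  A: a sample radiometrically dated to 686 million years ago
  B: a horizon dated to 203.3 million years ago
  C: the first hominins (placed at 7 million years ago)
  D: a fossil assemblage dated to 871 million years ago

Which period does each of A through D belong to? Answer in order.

A — Cryogenian; B — Triassic; C — Neogene; D — Tonian

Match each age against the start–end ranges in the excerpt: A = 686 Ma → Cryogenian (720–635); B = 203.3 Ma → Triassic (251.902–201.4); C = 7 Ma → Neogene (23.03–2.58); D = 871 Ma → Tonian (1000–720).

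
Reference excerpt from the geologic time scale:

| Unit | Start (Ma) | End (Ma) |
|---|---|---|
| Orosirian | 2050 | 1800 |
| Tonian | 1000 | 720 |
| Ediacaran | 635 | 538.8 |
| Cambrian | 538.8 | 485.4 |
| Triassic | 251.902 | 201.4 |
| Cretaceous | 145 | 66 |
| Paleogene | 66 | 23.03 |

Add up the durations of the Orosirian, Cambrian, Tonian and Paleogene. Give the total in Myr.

626.37 million years

Each duration: Orosirian = 250; Cambrian = 53.4; Tonian = 280; Paleogene = 42.97.
Sum: 250 + 53.4 + 280 + 42.97 = 626.37 Myr.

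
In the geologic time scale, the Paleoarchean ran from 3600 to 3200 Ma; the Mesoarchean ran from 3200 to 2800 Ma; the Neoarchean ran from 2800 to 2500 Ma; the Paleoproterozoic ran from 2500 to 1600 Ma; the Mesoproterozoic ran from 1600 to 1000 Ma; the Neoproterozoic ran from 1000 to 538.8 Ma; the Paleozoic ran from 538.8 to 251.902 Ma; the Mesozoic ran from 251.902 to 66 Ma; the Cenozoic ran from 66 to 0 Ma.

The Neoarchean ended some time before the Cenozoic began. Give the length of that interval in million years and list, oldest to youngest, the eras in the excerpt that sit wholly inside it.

2434 million years; Paleoproterozoic, Mesoproterozoic, Neoproterozoic, Paleozoic, Mesozoic

End of Neoarchean = 2500 Ma; start of Cenozoic = 66 Ma.
Gap = 2500 − 66 = 2434 Myr.
Eras wholly inside 2500–66 Ma: Paleoproterozoic (2500–1600), Mesoproterozoic (1600–1000), Neoproterozoic (1000–538.8), Paleozoic (538.8–251.902), Mesozoic (251.902–66).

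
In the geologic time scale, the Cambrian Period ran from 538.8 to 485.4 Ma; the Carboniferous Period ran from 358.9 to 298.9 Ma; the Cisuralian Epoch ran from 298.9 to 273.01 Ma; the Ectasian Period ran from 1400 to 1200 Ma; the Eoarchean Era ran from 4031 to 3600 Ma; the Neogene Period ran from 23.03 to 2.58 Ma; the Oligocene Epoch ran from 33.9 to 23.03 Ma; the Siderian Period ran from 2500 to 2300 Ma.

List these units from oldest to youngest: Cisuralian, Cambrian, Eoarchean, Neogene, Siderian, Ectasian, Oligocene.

Sorting by start age (descending Ma, since larger Ma = older): Eoarchean start 4031, Siderian start 2500, Ectasian start 1400, Cambrian start 538.8, Cisuralian start 298.9, Oligocene start 33.9, Neogene start 23.03.

Eoarchean, Siderian, Ectasian, Cambrian, Cisuralian, Oligocene, Neogene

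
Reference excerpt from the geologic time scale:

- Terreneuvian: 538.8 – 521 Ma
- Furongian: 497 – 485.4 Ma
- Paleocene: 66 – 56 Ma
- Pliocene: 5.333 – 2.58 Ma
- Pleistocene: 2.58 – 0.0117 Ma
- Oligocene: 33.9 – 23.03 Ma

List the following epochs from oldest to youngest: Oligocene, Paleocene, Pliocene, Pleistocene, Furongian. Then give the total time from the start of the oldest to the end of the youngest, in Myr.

Furongian, Paleocene, Oligocene, Pliocene, Pleistocene; total span 496.9883 Myr

Start ages (Ma): Furongian 497, Paleocene 66, Oligocene 33.9, Pliocene 5.333, Pleistocene 2.58.
Ordered oldest to youngest: Furongian, Paleocene, Oligocene, Pliocene, Pleistocene.
Span = 497 − 0.0117 = 496.9883 Myr.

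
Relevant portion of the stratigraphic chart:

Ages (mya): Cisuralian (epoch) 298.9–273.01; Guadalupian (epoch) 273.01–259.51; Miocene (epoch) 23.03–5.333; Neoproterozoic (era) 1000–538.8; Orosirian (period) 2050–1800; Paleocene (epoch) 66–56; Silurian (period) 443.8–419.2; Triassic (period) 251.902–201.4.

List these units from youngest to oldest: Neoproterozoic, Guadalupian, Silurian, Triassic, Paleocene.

Paleocene, Triassic, Guadalupian, Silurian, Neoproterozoic

Read off each span (Ma): Neoproterozoic 1000–538.8; Guadalupian 273.01–259.51; Silurian 443.8–419.2; Triassic 251.902–201.4; Paleocene 66–56.
Larger Ma is older, so oldest→youngest is Neoproterozoic, Silurian, Guadalupian, Triassic, Paleocene; reverse it for youngest→oldest.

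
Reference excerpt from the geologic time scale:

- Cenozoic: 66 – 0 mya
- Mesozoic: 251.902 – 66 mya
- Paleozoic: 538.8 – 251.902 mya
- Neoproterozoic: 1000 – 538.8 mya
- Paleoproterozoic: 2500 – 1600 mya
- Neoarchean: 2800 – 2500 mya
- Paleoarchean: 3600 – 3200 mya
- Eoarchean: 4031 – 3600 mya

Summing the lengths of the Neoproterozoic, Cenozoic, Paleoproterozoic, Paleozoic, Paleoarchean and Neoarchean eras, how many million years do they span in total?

2414.098 million years

Each duration: Neoproterozoic = 461.2; Cenozoic = 66; Paleoproterozoic = 900; Paleozoic = 286.898; Paleoarchean = 400; Neoarchean = 300.
Sum: 461.2 + 66 + 900 + 286.898 + 400 + 300 = 2414.098 Myr.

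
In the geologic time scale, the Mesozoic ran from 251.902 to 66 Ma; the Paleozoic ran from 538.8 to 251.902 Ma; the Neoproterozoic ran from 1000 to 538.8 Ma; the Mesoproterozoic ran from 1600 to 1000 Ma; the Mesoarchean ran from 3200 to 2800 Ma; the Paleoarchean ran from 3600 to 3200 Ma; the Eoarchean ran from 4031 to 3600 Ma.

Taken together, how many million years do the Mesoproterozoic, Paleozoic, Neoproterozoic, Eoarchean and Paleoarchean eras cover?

Duration is start − end for each: (1600 − 1000) + (538.8 − 251.902) + (1000 − 538.8) + (4031 − 3600) + (3600 − 3200).
That is 600 + 286.898 + 461.2 + 431 + 400, which totals 2179.098 million years.

2179.098 million years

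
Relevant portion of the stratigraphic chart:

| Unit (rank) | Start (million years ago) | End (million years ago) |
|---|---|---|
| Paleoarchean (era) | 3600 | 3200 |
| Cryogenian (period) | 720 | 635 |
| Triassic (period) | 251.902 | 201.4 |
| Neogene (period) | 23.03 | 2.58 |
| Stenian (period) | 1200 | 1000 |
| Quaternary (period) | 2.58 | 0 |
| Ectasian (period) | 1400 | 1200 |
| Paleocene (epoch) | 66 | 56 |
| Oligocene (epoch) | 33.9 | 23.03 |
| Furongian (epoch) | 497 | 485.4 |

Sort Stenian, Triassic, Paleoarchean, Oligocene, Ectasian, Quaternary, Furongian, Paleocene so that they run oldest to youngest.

The oldest of these is Paleoarchean (starts 3600 Ma) and the youngest is Quaternary (ends 0 Ma).
In between, by decreasing start age: Ectasian (1400), Stenian (1200), Furongian (497), Triassic (251.902), Paleocene (66), Oligocene (33.9).

Paleoarchean, Ectasian, Stenian, Furongian, Triassic, Paleocene, Oligocene, Quaternary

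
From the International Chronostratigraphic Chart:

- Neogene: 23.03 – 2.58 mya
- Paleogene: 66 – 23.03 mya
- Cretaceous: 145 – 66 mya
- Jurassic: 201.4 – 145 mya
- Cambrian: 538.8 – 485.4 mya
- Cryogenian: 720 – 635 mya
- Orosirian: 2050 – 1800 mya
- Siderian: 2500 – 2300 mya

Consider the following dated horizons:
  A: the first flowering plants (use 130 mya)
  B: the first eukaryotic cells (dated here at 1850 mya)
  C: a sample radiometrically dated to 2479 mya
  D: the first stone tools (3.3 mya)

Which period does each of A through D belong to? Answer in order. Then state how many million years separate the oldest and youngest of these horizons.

Match each age against the start–end ranges in the excerpt: A = 130 Ma → Cretaceous (145–66); B = 1850 Ma → Orosirian (2050–1800); C = 2479 Ma → Siderian (2500–2300); D = 3.3 Ma → Neogene (23.03–2.58).
The largest age is 2479 Ma and the smallest is 3.3 Ma; their difference is 2475.7 Myr.

A — Cretaceous; B — Orosirian; C — Siderian; D — Neogene; span 2475.7 million years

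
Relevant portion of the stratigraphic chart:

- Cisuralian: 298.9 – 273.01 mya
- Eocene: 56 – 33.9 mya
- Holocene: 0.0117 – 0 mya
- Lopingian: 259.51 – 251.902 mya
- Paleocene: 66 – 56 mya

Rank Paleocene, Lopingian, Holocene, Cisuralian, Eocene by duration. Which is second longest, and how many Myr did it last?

Eocene, 22.1 million years

Durations: Paleocene 10; Lopingian 7.608; Holocene 0.0117; Cisuralian 25.89; Eocene 22.1 Myr.
Sorted longest-first: Cisuralian (25.89), Eocene (22.1), Paleocene (10), Lopingian (7.608), Holocene (0.0117).
The second longest is Eocene at 22.1 Myr.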